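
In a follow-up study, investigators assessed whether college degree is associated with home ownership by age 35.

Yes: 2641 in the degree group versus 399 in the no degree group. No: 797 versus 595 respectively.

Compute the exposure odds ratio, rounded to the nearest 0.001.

From the description: a = 2641, b = 797, c = 399, d = 595.
OR = (a·d)/(b·c) = (2641 × 595) / (797 × 399) = 1571395 / 318003 = 4.94145
The odds of home ownership by age 35 are about 4.94 times as high in the degree group.

4.941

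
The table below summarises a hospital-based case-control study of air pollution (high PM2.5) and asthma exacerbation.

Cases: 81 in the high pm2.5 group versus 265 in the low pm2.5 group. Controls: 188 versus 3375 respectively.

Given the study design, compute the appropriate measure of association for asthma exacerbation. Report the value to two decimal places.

From the description: a = 81, b = 188, c = 265, d = 3375.
This is a hospital-based case-control study: participants were sampled on outcome status, so risks in the source population cannot be estimated directly — relative risk is not valid here. The odds ratio is the appropriate measure.
OR = (a·d)/(b·c) = (81 × 3375) / (188 × 265) = 273375 / 49820 = 5.48725

5.49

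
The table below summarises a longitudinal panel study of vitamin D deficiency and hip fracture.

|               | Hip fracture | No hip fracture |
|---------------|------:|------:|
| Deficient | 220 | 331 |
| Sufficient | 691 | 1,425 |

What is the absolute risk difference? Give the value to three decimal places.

0.073

Cells: a = 220, b = 331, c = 691, d = 1425.
Risk in exposed = 220/551 = 0.399274; risk in unexposed = 691/2116 = 0.326560.
Risk difference = 0.399274 − 0.326560 = 0.072715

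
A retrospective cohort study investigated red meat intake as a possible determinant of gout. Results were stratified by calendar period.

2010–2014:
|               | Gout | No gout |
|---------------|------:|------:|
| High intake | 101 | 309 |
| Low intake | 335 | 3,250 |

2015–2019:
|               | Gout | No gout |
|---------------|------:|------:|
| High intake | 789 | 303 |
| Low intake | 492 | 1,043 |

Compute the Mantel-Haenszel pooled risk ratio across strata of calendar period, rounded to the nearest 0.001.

RR_MH = Σ(aᵢ·n₀ᵢ/nᵢ) / Σ(cᵢ·n₁ᵢ/nᵢ), with n₁ᵢ = aᵢ+bᵢ (exposed), n₀ᵢ = cᵢ+dᵢ (unexposed), nᵢ = n₁ᵢ+n₀ᵢ.
Stratum 1 (2010–2014): n₁ = 410, n₀ = 3585, n = 3995; a·n₀/n = 101·3585/3995 = 90.6345; c·n₁/n = 335·410/3995 = 34.3805
Stratum 2 (2015–2019): n₁ = 1092, n₀ = 1535, n = 2627; a·n₀/n = 789·1535/2627 = 461.0259; c·n₁/n = 492·1092/2627 = 204.5162
RR_MH = (90.6345 + 461.0259) / (34.3805 + 204.5162) = 551.6604 / 238.8967 = 2.30920

2.309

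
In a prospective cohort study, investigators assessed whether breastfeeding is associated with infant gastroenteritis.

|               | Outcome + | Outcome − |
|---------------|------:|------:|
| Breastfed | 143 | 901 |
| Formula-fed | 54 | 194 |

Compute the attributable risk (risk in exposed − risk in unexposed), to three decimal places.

-0.081

Cells: a = 143, b = 901, c = 54, d = 194.
Risk in exposed = 143/1044 = 0.136973; risk in unexposed = 54/248 = 0.217742.
Risk difference = 0.136973 − 0.217742 = -0.080769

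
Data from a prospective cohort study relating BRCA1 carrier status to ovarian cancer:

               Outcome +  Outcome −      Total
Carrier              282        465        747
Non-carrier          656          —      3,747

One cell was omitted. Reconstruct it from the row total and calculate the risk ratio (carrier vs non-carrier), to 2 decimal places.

The missing cell is in the unexposed row: 3747 − 656 = 3091.
So a = 282, b = 465, c = 656, d = 3091.
RR = [a/(a+b)] / [c/(c+d)] = (282/747) / (656/3747) = 0.37751/0.17507 = 2.15630

2.16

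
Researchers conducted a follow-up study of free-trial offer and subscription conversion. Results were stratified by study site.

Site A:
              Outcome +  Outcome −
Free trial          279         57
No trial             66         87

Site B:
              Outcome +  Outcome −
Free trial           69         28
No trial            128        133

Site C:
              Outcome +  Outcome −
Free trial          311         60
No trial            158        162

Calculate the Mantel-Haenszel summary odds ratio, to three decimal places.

4.716

OR_MH = Σ(aᵢdᵢ/nᵢ) / Σ(bᵢcᵢ/nᵢ), where nᵢ is the stratum total.
Stratum 1 (Site A): n = 489; a·d/n = 279·87/489 = 49.6380; b·c/n = 57·66/489 = 7.6933
Stratum 2 (Site B): n = 358; a·d/n = 69·133/358 = 25.6341; b·c/n = 28·128/358 = 10.0112
Stratum 3 (Site C): n = 691; a·d/n = 311·162/691 = 72.9117; b·c/n = 60·158/691 = 13.7192
OR_MH = (49.6380 + 25.6341 + 72.9117) / (7.6933 + 10.0112 + 13.7192) = 148.1838 / 31.4237 = 4.71568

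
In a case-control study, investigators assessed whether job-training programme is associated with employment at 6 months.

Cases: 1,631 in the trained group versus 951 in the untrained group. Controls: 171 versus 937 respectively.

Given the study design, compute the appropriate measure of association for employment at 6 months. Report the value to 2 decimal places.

From the description: a = 1631, b = 171, c = 951, d = 937.
This is a case-control study: participants were sampled on outcome status, so risks in the source population cannot be estimated directly — relative risk is not valid here. The odds ratio is the appropriate measure.
OR = (a·d)/(b·c) = (1631 × 937) / (171 × 951) = 1528247 / 162621 = 9.39760

9.40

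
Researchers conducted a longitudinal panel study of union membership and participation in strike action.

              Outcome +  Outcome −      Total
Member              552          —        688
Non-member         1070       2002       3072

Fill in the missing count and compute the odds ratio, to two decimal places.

7.59

The missing cell is in the exposed row: 688 − 552 = 136.
So a = 552, b = 136, c = 1070, d = 2002.
OR = (a·d)/(b·c) = (552 × 2002) / (136 × 1070) = 1105104 / 145520 = 7.59417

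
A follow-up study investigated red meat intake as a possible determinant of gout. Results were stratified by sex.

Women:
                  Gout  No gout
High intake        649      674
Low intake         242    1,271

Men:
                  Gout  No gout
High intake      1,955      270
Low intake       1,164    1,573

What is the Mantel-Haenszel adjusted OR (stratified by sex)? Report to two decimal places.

7.54

OR_MH = Σ(aᵢdᵢ/nᵢ) / Σ(bᵢcᵢ/nᵢ), where nᵢ is the stratum total.
Stratum 1 (Women): n = 2836; a·d/n = 649·1271/2836 = 290.8600; b·c/n = 674·242/2836 = 57.5134
Stratum 2 (Men): n = 4962; a·d/n = 1955·1573/4962 = 619.7531; b·c/n = 270·1164/4962 = 63.3374
OR_MH = (290.8600 + 619.7531) / (57.5134 + 63.3374) = 910.6131 / 120.8508 = 7.53502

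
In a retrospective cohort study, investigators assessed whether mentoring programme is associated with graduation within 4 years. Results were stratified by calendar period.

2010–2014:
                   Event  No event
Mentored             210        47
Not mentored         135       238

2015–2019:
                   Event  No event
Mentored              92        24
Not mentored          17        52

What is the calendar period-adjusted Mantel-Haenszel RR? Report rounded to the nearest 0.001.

RR_MH = Σ(aᵢ·n₀ᵢ/nᵢ) / Σ(cᵢ·n₁ᵢ/nᵢ), with n₁ᵢ = aᵢ+bᵢ (exposed), n₀ᵢ = cᵢ+dᵢ (unexposed), nᵢ = n₁ᵢ+n₀ᵢ.
Stratum 1 (2010–2014): n₁ = 257, n₀ = 373, n = 630; a·n₀/n = 210·373/630 = 124.3333; c·n₁/n = 135·257/630 = 55.0714
Stratum 2 (2015–2019): n₁ = 116, n₀ = 69, n = 185; a·n₀/n = 92·69/185 = 34.3135; c·n₁/n = 17·116/185 = 10.6595
RR_MH = (124.3333 + 34.3135) / (55.0714 + 10.6595) = 158.6468 / 65.7309 = 2.41358

2.414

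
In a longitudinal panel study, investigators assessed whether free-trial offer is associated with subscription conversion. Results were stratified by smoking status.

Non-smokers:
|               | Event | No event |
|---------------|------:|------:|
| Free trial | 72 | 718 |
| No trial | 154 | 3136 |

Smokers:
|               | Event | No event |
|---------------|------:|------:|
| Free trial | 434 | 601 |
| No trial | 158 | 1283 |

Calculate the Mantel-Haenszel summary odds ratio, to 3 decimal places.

OR_MH = Σ(aᵢdᵢ/nᵢ) / Σ(bᵢcᵢ/nᵢ), where nᵢ is the stratum total.
Stratum 1 (Non-smokers): n = 4080; a·d/n = 72·3136/4080 = 55.3412; b·c/n = 718·154/4080 = 27.1010
Stratum 2 (Smokers): n = 2476; a·d/n = 434·1283/2476 = 224.8877; b·c/n = 601·158/2476 = 38.3514
OR_MH = (55.3412 + 224.8877) / (27.1010 + 38.3514) = 280.2289 / 65.4524 = 4.28142

4.281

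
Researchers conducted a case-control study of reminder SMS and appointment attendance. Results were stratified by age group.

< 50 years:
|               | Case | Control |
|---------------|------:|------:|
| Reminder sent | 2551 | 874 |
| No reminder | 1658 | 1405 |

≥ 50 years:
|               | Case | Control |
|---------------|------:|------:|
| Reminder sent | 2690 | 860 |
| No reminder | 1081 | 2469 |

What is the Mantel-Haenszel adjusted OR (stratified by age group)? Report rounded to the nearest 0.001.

4.200

OR_MH = Σ(aᵢdᵢ/nᵢ) / Σ(bᵢcᵢ/nᵢ), where nᵢ is the stratum total.
Stratum 1 (< 50 years): n = 6488; a·d/n = 2551·1405/6488 = 552.4283; b·c/n = 874·1658/6488 = 223.3496
Stratum 2 (≥ 50 years): n = 7100; a·d/n = 2690·2469/7100 = 935.4380; b·c/n = 860·1081/7100 = 130.9380
OR_MH = (552.4283 + 935.4380) / (223.3496 + 130.9380) = 1487.8664 / 354.2876 = 4.19960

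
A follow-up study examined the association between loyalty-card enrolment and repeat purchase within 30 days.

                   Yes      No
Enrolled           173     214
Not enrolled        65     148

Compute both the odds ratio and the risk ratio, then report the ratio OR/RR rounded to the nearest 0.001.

1.257

Cells: a = 173, b = 214, c = 65, d = 148.
OR = (173·148)/(214·65) = 25604/13910 = 1.84069
Risk in exposed = 173/387 = 0.44703; risk in unexposed = 65/213 = 0.30516; RR = 1.46488
OR/RR = 1.84069 / 1.46488 = 1.25655
The outcome is not rare, so the OR lies further from 1 than the RR.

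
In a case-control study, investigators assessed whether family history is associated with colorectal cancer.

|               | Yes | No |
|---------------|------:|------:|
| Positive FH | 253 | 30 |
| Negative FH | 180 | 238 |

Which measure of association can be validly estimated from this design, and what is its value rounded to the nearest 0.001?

11.151

Cells: a = 253, b = 30, c = 180, d = 238.
This is a case-control study: participants were sampled on outcome status, so risks in the source population cannot be estimated directly — relative risk is not valid here. The odds ratio is the appropriate measure.
OR = (a·d)/(b·c) = (253 × 238) / (30 × 180) = 60214 / 5400 = 11.15074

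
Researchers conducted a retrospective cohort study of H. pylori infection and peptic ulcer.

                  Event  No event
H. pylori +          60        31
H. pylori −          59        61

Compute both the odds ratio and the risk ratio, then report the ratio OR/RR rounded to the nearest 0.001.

1.492

Cells: a = 60, b = 31, c = 59, d = 61.
OR = (60·61)/(31·59) = 3660/1829 = 2.00109
Risk in exposed = 60/91 = 0.65934; risk in unexposed = 59/120 = 0.49167; RR = 1.34103
OR/RR = 2.00109 / 1.34103 = 1.49220
The outcome is not rare, so the OR lies further from 1 than the RR.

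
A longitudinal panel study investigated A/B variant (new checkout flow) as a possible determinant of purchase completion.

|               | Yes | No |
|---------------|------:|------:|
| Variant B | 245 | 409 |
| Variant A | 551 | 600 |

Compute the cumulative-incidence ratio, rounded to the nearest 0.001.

0.783

Cells: a = 245, b = 409, c = 551, d = 600.
Risk in exposed = 245/654 = 0.37462; risk in unexposed = 551/1151 = 0.47871.
RR = 0.37462 / 0.47871 = 0.78255
The risk is 22% lower among the exposed than among the unexposed.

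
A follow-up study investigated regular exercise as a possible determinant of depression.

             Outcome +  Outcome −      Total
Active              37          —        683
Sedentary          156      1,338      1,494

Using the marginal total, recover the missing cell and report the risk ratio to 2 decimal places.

0.52

The missing cell is in the exposed row: 683 − 37 = 646.
So a = 37, b = 646, c = 156, d = 1338.
RR = [a/(a+b)] / [c/(c+d)] = (37/683) / (156/1494) = 0.05417/0.10442 = 0.51881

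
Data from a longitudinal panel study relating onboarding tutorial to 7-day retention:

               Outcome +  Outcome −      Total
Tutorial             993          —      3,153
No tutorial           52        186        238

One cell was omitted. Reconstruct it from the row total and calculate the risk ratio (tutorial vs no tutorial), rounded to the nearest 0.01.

1.44

The missing cell is in the exposed row: 3153 − 993 = 2160.
So a = 993, b = 2160, c = 52, d = 186.
RR = [a/(a+b)] / [c/(c+d)] = (993/3153) / (52/238) = 0.31494/0.21849 = 1.44145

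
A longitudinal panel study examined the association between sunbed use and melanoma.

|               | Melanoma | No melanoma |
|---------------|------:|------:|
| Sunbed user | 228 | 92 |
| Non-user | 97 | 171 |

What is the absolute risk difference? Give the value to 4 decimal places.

Cells: a = 228, b = 92, c = 97, d = 171.
Risk in exposed = 228/320 = 0.712500; risk in unexposed = 97/268 = 0.361940.
Risk difference = 0.712500 − 0.361940 = 0.350560

0.3506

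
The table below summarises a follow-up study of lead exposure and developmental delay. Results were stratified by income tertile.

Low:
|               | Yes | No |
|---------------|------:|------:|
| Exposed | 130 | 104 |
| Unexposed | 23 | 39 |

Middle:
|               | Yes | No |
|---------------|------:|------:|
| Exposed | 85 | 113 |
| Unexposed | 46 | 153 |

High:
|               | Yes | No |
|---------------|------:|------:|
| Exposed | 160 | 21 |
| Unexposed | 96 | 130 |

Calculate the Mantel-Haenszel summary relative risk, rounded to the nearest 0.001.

1.893

RR_MH = Σ(aᵢ·n₀ᵢ/nᵢ) / Σ(cᵢ·n₁ᵢ/nᵢ), with n₁ᵢ = aᵢ+bᵢ (exposed), n₀ᵢ = cᵢ+dᵢ (unexposed), nᵢ = n₁ᵢ+n₀ᵢ.
Stratum 1 (Low): n₁ = 234, n₀ = 62, n = 296; a·n₀/n = 130·62/296 = 27.2297; c·n₁/n = 23·234/296 = 18.1824
Stratum 2 (Middle): n₁ = 198, n₀ = 199, n = 397; a·n₀/n = 85·199/397 = 42.6071; c·n₁/n = 46·198/397 = 22.9421
Stratum 3 (High): n₁ = 181, n₀ = 226, n = 407; a·n₀/n = 160·226/407 = 88.8452; c·n₁/n = 96·181/407 = 42.6929
RR_MH = (27.2297 + 42.6071 + 88.8452) / (18.1824 + 22.9421 + 42.6929) = 158.6820 / 83.8174 = 1.89319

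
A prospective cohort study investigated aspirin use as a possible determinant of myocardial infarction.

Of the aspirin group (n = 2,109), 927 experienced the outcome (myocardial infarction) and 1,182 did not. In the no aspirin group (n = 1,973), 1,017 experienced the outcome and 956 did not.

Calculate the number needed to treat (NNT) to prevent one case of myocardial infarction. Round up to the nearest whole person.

14

Risk in treated group = 927/2109 = 0.43954; risk in control = 1017/1973 = 0.51546.
Absolute risk reduction = 0.51546 − 0.43954 = 0.07591
NNT = 1 / ARR = 1 / 0.07591 = 13.173 → round up → 14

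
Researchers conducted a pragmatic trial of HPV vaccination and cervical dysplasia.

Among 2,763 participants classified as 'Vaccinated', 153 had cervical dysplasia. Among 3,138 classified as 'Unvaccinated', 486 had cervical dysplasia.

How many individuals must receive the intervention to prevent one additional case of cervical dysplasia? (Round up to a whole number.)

11

Risk in treated group = 153/2763 = 0.05537; risk in control = 486/3138 = 0.15488.
Absolute risk reduction = 0.15488 − 0.05537 = 0.09950
NNT = 1 / ARR = 1 / 0.09950 = 10.050 → round up → 11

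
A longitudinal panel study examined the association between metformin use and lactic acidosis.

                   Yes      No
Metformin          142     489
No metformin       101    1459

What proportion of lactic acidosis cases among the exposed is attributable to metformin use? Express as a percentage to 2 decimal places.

Cells: a = 142, b = 489, c = 101, d = 1459.
Risk in exposed = 142/631 = 0.22504; risk in unexposed = 101/1560 = 0.06474.
RR = 0.22504/0.06474 = 3.47586
AR% = (RR − 1)/RR × 100 = (3.47586 − 1)/3.47586 × 100 = 71.2301%

71.23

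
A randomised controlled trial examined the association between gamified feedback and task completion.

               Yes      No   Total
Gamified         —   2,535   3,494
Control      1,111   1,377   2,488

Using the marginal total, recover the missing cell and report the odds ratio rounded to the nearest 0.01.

The missing cell is in the exposed row: 3494 − 2535 = 959.
So a = 959, b = 2535, c = 1111, d = 1377.
OR = (a·d)/(b·c) = (959 × 1377) / (2535 × 1111) = 1320543 / 2816385 = 0.46888

0.47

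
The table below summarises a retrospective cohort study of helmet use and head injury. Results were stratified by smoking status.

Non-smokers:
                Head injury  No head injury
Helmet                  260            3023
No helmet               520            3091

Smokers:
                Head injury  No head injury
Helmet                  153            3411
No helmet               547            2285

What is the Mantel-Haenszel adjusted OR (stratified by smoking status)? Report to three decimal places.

OR_MH = Σ(aᵢdᵢ/nᵢ) / Σ(bᵢcᵢ/nᵢ), where nᵢ is the stratum total.
Stratum 1 (Non-smokers): n = 6894; a·d/n = 260·3091/6894 = 116.5738; b·c/n = 3023·520/6894 = 228.0186
Stratum 2 (Smokers): n = 6396; a·d/n = 153·2285/6396 = 54.6599; b·c/n = 3411·547/6396 = 291.7162
OR_MH = (116.5738 + 54.6599) / (228.0186 + 291.7162) = 171.2338 / 519.7348 = 0.32946

0.329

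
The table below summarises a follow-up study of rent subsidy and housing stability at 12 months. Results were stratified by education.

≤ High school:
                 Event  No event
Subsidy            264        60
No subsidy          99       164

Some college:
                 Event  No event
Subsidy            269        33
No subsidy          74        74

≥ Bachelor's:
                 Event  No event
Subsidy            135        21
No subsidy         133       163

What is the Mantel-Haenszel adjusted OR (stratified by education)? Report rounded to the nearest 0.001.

7.672

OR_MH = Σ(aᵢdᵢ/nᵢ) / Σ(bᵢcᵢ/nᵢ), where nᵢ is the stratum total.
Stratum 1 (≤ High school): n = 587; a·d/n = 264·164/587 = 73.7581; b·c/n = 60·99/587 = 10.1193
Stratum 2 (Some college): n = 450; a·d/n = 269·74/450 = 44.2356; b·c/n = 33·74/450 = 5.4267
Stratum 3 (≥ Bachelor's): n = 452; a·d/n = 135·163/452 = 48.6836; b·c/n = 21·133/452 = 6.1792
OR_MH = (73.7581 + 44.2356 + 48.6836) / (10.1193 + 5.4267 + 6.1792) = 166.6773 / 21.7251 = 7.67210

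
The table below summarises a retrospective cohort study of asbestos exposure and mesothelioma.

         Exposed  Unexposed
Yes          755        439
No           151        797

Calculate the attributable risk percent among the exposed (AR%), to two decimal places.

57.38

Reading the table with exposure as columns: a = 755 (Exposed, case), b = 151 (Exposed, non-case), c = 439 (Unexposed, case), d = 797.
Risk in exposed = 755/906 = 0.83333; risk in unexposed = 439/1236 = 0.35518.
RR = 0.83333/0.35518 = 2.34624
AR% = (RR − 1)/RR × 100 = (2.34624 − 1)/2.34624 × 100 = 57.3786%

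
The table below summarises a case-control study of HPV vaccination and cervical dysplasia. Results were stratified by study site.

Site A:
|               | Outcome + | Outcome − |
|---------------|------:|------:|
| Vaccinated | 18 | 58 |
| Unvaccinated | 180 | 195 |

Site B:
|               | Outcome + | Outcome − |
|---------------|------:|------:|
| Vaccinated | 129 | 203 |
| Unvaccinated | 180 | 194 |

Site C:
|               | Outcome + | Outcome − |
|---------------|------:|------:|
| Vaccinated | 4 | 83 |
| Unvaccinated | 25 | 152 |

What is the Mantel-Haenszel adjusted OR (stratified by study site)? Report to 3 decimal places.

0.550

OR_MH = Σ(aᵢdᵢ/nᵢ) / Σ(bᵢcᵢ/nᵢ), where nᵢ is the stratum total.
Stratum 1 (Site A): n = 451; a·d/n = 18·195/451 = 7.7827; b·c/n = 58·180/451 = 23.1486
Stratum 2 (Site B): n = 706; a·d/n = 129·194/706 = 35.4476; b·c/n = 203·180/706 = 51.7564
Stratum 3 (Site C): n = 264; a·d/n = 4·152/264 = 2.3030; b·c/n = 83·25/264 = 7.8598
OR_MH = (7.7827 + 35.4476 + 2.3030) / (23.1486 + 51.7564 + 7.8598) = 45.5333 / 82.7648 = 0.55015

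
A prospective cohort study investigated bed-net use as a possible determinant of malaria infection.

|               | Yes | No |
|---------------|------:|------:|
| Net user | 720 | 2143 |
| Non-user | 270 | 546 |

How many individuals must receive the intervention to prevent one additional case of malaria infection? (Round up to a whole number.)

13

Risk in treated group = 720/2863 = 0.25148; risk in control = 270/816 = 0.33088.
Absolute risk reduction = 0.33088 − 0.25148 = 0.07940
NNT = 1 / ARR = 1 / 0.07940 = 12.595 → round up → 13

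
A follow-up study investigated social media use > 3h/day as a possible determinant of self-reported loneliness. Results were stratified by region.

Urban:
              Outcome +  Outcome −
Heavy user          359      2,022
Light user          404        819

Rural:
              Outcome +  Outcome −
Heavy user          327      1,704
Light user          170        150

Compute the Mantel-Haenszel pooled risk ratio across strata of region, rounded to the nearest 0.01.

RR_MH = Σ(aᵢ·n₀ᵢ/nᵢ) / Σ(cᵢ·n₁ᵢ/nᵢ), with n₁ᵢ = aᵢ+bᵢ (exposed), n₀ᵢ = cᵢ+dᵢ (unexposed), nᵢ = n₁ᵢ+n₀ᵢ.
Stratum 1 (Urban): n₁ = 2381, n₀ = 1223, n = 3604; a·n₀/n = 359·1223/3604 = 121.8249; c·n₁/n = 404·2381/3604 = 266.9046
Stratum 2 (Rural): n₁ = 2031, n₀ = 320, n = 2351; a·n₀/n = 327·320/2351 = 44.5087; c·n₁/n = 170·2031/2351 = 146.8609
RR_MH = (121.8249 + 44.5087) / (266.9046 + 146.8609) = 166.3336 / 413.7655 = 0.40200

0.40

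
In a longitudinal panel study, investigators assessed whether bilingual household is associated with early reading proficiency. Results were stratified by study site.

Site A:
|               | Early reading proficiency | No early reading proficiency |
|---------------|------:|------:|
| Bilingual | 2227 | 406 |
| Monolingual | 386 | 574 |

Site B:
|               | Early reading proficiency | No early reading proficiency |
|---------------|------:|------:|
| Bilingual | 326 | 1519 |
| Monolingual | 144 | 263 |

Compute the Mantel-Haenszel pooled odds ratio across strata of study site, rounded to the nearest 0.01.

OR_MH = Σ(aᵢdᵢ/nᵢ) / Σ(bᵢcᵢ/nᵢ), where nᵢ is the stratum total.
Stratum 1 (Site A): n = 3593; a·d/n = 2227·574/3593 = 355.7746; b·c/n = 406·386/3593 = 43.6170
Stratum 2 (Site B): n = 2252; a·d/n = 326·263/2252 = 38.0719; b·c/n = 1519·144/2252 = 97.1297
OR_MH = (355.7746 + 38.0719) / (43.6170 + 97.1297) = 393.8465 / 140.7467 = 2.79826

2.80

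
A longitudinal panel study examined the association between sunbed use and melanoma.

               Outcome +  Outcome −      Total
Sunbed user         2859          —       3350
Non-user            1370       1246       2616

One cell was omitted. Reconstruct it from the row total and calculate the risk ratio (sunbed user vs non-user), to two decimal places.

The missing cell is in the exposed row: 3350 − 2859 = 491.
So a = 2859, b = 491, c = 1370, d = 1246.
RR = [a/(a+b)] / [c/(c+d)] = (2859/3350) / (1370/2616) = 0.85343/0.52370 = 1.62962

1.63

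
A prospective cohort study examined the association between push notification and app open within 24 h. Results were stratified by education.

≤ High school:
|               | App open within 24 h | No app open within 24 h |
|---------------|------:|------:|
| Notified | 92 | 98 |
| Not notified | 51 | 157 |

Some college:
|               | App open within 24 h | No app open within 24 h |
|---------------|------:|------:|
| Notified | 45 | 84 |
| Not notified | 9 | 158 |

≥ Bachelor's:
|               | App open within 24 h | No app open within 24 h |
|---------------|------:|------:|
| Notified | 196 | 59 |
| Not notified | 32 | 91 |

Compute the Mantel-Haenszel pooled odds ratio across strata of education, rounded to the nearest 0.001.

OR_MH = Σ(aᵢdᵢ/nᵢ) / Σ(bᵢcᵢ/nᵢ), where nᵢ is the stratum total.
Stratum 1 (≤ High school): n = 398; a·d/n = 92·157/398 = 36.2915; b·c/n = 98·51/398 = 12.5578
Stratum 2 (Some college): n = 296; a·d/n = 45·158/296 = 24.0203; b·c/n = 84·9/296 = 2.5541
Stratum 3 (≥ Bachelor's): n = 378; a·d/n = 196·91/378 = 47.1852; b·c/n = 59·32/378 = 4.9947
OR_MH = (36.2915 + 24.0203 + 47.1852) / (12.5578 + 2.5541 + 4.9947) = 107.4969 / 20.1066 = 5.34636

5.346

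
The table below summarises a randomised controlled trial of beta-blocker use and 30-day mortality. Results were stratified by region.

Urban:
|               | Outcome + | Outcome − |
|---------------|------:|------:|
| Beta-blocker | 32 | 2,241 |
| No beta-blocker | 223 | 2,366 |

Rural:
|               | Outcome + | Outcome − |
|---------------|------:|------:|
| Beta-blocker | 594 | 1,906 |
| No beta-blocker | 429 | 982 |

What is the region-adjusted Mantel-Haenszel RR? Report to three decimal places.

RR_MH = Σ(aᵢ·n₀ᵢ/nᵢ) / Σ(cᵢ·n₁ᵢ/nᵢ), with n₁ᵢ = aᵢ+bᵢ (exposed), n₀ᵢ = cᵢ+dᵢ (unexposed), nᵢ = n₁ᵢ+n₀ᵢ.
Stratum 1 (Urban): n₁ = 2273, n₀ = 2589, n = 4862; a·n₀/n = 32·2589/4862 = 17.0399; c·n₁/n = 223·2273/4862 = 104.2532
Stratum 2 (Rural): n₁ = 2500, n₀ = 1411, n = 3911; a·n₀/n = 594·1411/3911 = 214.3017; c·n₁/n = 429·2500/3911 = 274.2265
RR_MH = (17.0399 + 214.3017) / (104.2532 + 274.2265) = 231.3416 / 378.4797 = 0.61124

0.611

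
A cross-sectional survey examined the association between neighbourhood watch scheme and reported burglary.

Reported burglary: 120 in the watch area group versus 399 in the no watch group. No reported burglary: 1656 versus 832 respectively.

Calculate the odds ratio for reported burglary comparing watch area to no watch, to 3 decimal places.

0.151

From the description: a = 120, b = 1656, c = 399, d = 832.
OR = (a·d)/(b·c) = (120 × 832) / (1656 × 399) = 99840 / 660744 = 0.15110
Exposure is associated with lower odds of reported burglary (OR = 0.15 < 1).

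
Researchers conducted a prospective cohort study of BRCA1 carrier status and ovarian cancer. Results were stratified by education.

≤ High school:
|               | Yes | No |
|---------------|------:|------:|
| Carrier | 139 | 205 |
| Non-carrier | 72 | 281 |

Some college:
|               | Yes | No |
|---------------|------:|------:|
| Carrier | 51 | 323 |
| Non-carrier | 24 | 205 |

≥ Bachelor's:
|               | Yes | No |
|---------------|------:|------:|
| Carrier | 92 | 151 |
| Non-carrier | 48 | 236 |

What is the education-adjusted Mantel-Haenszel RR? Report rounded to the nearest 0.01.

RR_MH = Σ(aᵢ·n₀ᵢ/nᵢ) / Σ(cᵢ·n₁ᵢ/nᵢ), with n₁ᵢ = aᵢ+bᵢ (exposed), n₀ᵢ = cᵢ+dᵢ (unexposed), nᵢ = n₁ᵢ+n₀ᵢ.
Stratum 1 (≤ High school): n₁ = 344, n₀ = 353, n = 697; a·n₀/n = 139·353/697 = 70.3974; c·n₁/n = 72·344/697 = 35.5352
Stratum 2 (Some college): n₁ = 374, n₀ = 229, n = 603; a·n₀/n = 51·229/603 = 19.3682; c·n₁/n = 24·374/603 = 14.8856
Stratum 3 (≥ Bachelor's): n₁ = 243, n₀ = 284, n = 527; a·n₀/n = 92·284/527 = 49.5787; c·n₁/n = 48·243/527 = 22.1328
RR_MH = (70.3974 + 19.3682 + 49.5787) / (35.5352 + 14.8856 + 22.1328) = 139.3443 / 72.5536 = 1.92057

1.92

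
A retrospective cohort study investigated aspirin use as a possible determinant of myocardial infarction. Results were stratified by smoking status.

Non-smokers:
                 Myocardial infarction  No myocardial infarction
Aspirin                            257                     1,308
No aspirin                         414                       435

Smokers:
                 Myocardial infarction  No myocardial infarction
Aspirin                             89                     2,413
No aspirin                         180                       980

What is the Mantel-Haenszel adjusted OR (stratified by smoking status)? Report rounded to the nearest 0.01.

0.20

OR_MH = Σ(aᵢdᵢ/nᵢ) / Σ(bᵢcᵢ/nᵢ), where nᵢ is the stratum total.
Stratum 1 (Non-smokers): n = 2414; a·d/n = 257·435/2414 = 46.3111; b·c/n = 1308·414/2414 = 224.3215
Stratum 2 (Smokers): n = 3662; a·d/n = 89·980/3662 = 23.8176; b·c/n = 2413·180/3662 = 118.6073
OR_MH = (46.3111 + 23.8176) / (224.3215 + 118.6073) = 70.1287 / 342.9288 = 0.20450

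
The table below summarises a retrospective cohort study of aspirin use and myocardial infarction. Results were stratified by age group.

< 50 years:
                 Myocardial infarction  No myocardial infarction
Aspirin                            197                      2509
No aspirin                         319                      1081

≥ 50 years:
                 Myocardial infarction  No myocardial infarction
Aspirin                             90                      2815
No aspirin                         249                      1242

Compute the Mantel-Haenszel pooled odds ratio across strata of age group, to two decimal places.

0.22

OR_MH = Σ(aᵢdᵢ/nᵢ) / Σ(bᵢcᵢ/nᵢ), where nᵢ is the stratum total.
Stratum 1 (< 50 years): n = 4106; a·d/n = 197·1081/4106 = 51.8648; b·c/n = 2509·319/4106 = 194.9272
Stratum 2 (≥ 50 years): n = 4396; a·d/n = 90·1242/4396 = 25.4277; b·c/n = 2815·249/4396 = 159.4484
OR_MH = (51.8648 + 25.4277) / (194.9272 + 159.4484) = 77.2925 / 354.3755 = 0.21811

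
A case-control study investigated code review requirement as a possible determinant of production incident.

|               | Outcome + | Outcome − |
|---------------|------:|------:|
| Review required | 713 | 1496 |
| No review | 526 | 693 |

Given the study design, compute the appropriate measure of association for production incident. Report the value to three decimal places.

Cells: a = 713, b = 1496, c = 526, d = 693.
This is a case-control study: participants were sampled on outcome status, so risks in the source population cannot be estimated directly — relative risk is not valid here. The odds ratio is the appropriate measure.
OR = (a·d)/(b·c) = (713 × 693) / (1496 × 526) = 494109 / 786896 = 0.62792

0.628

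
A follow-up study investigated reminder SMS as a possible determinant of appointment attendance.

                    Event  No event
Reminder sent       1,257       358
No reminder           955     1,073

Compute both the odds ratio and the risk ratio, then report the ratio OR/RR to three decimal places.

2.387

Cells: a = 1257, b = 358, c = 955, d = 1073.
OR = (1257·1073)/(358·955) = 1348761/341890 = 3.94501
Risk in exposed = 1257/1615 = 0.77833; risk in unexposed = 955/2028 = 0.47091; RR = 1.65283
OR/RR = 3.94501 / 1.65283 = 2.38683
The outcome is not rare, so the OR lies further from 1 than the RR.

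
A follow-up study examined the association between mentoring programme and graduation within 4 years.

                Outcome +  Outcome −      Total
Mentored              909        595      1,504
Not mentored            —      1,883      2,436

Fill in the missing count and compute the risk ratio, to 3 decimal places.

The missing cell is in the unexposed row: 2436 − 1883 = 553.
So a = 909, b = 595, c = 553, d = 1883.
RR = [a/(a+b)] / [c/(c+d)] = (909/1504) / (553/2436) = 0.60439/0.22701 = 2.66237

2.662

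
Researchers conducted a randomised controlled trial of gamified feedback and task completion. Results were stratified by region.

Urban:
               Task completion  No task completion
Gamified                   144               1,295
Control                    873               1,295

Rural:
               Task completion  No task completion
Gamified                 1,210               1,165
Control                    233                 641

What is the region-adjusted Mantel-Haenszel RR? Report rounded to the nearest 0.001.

0.795

RR_MH = Σ(aᵢ·n₀ᵢ/nᵢ) / Σ(cᵢ·n₁ᵢ/nᵢ), with n₁ᵢ = aᵢ+bᵢ (exposed), n₀ᵢ = cᵢ+dᵢ (unexposed), nᵢ = n₁ᵢ+n₀ᵢ.
Stratum 1 (Urban): n₁ = 1439, n₀ = 2168, n = 3607; a·n₀/n = 144·2168/3607 = 86.5517; c·n₁/n = 873·1439/3607 = 348.2803
Stratum 2 (Rural): n₁ = 2375, n₀ = 874, n = 3249; a·n₀/n = 1210·874/3249 = 325.4971; c·n₁/n = 233·2375/3249 = 170.3216
RR_MH = (86.5517 + 325.4971) / (348.2803 + 170.3216) = 412.0488 / 518.6019 = 0.79454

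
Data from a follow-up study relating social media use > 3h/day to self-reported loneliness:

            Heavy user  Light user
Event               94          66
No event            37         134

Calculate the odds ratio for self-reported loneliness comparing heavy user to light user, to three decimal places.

5.158

Reading the table with exposure as columns: a = 94 (Heavy user, case), b = 37 (Heavy user, non-case), c = 66 (Light user, case), d = 134.
OR = (a·d)/(b·c) = (94 × 134) / (37 × 66) = 12596 / 2442 = 5.15807
The odds of self-reported loneliness are about 5.16 times as high in the heavy user group.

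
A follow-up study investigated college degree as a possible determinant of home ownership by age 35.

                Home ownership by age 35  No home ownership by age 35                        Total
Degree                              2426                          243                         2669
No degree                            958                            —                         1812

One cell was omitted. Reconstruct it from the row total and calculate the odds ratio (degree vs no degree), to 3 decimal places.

The missing cell is in the unexposed row: 1812 − 958 = 854.
So a = 2426, b = 243, c = 958, d = 854.
OR = (a·d)/(b·c) = (2426 × 854) / (243 × 958) = 2071804 / 232794 = 8.89973

8.900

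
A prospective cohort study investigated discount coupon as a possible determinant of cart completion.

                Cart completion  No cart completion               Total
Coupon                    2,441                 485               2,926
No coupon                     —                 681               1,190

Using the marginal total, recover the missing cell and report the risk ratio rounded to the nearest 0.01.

The missing cell is in the unexposed row: 1190 − 681 = 509.
So a = 2441, b = 485, c = 509, d = 681.
RR = [a/(a+b)] / [c/(c+d)] = (2441/2926) / (509/1190) = 0.83424/0.42773 = 1.95040

1.95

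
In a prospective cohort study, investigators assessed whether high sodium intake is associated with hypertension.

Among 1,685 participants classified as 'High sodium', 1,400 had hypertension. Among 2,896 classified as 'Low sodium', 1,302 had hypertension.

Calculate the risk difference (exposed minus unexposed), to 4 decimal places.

From the description: a = 1400, b = 285, c = 1302, d = 1594.
Risk in exposed = 1400/1685 = 0.830861; risk in unexposed = 1302/2896 = 0.449586.
Risk difference = 0.830861 − 0.449586 = 0.381275

0.3813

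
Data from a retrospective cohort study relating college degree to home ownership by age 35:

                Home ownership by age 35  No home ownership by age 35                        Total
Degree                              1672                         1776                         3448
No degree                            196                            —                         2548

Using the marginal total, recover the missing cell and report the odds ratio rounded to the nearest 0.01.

The missing cell is in the unexposed row: 2548 − 196 = 2352.
So a = 1672, b = 1776, c = 196, d = 2352.
OR = (a·d)/(b·c) = (1672 × 2352) / (1776 × 196) = 3932544 / 348096 = 11.29730

11.30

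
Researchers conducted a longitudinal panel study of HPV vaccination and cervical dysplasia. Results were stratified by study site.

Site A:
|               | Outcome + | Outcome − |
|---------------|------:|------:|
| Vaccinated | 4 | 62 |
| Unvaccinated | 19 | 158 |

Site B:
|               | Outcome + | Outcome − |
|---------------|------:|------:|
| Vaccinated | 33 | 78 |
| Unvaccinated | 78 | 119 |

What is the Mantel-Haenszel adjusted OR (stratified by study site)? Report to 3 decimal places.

0.624

OR_MH = Σ(aᵢdᵢ/nᵢ) / Σ(bᵢcᵢ/nᵢ), where nᵢ is the stratum total.
Stratum 1 (Site A): n = 243; a·d/n = 4·158/243 = 2.6008; b·c/n = 62·19/243 = 4.8477
Stratum 2 (Site B): n = 308; a·d/n = 33·119/308 = 12.7500; b·c/n = 78·78/308 = 19.7532
OR_MH = (2.6008 + 12.7500) / (4.8477 + 19.7532) = 15.3508 / 24.6010 = 0.62399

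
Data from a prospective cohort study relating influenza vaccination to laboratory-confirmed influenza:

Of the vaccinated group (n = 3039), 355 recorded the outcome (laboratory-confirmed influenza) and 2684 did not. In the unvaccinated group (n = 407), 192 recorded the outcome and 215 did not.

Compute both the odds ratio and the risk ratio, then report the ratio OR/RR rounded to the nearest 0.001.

From the description: a = 355, b = 2684, c = 192, d = 215.
OR = (355·215)/(2684·192) = 76325/515328 = 0.14811
Risk in exposed = 355/3039 = 0.11681; risk in unexposed = 192/407 = 0.47174; RR = 0.24762
OR/RR = 0.14811 / 0.24762 = 0.59813
The outcome is not rare, so the OR lies further from 1 than the RR.

0.598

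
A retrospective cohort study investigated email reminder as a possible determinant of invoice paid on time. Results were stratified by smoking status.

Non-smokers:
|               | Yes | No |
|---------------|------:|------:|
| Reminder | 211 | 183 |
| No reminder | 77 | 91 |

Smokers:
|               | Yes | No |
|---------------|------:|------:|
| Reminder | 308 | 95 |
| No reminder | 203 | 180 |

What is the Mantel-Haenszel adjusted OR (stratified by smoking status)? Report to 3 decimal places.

OR_MH = Σ(aᵢdᵢ/nᵢ) / Σ(bᵢcᵢ/nᵢ), where nᵢ is the stratum total.
Stratum 1 (Non-smokers): n = 562; a·d/n = 211·91/562 = 34.1655; b·c/n = 183·77/562 = 25.0730
Stratum 2 (Smokers): n = 786; a·d/n = 308·180/786 = 70.5344; b·c/n = 95·203/786 = 24.5356
OR_MH = (34.1655 + 70.5344) / (25.0730 + 24.5356) = 104.6998 / 49.6086 = 2.11052

2.111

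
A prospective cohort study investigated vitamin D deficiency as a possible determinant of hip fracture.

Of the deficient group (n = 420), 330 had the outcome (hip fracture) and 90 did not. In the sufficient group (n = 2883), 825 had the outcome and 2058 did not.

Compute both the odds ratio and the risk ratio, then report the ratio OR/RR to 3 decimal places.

3.331

From the description: a = 330, b = 90, c = 825, d = 2058.
OR = (330·2058)/(90·825) = 679140/74250 = 9.14667
Risk in exposed = 330/420 = 0.78571; risk in unexposed = 825/2883 = 0.28616; RR = 2.74571
OR/RR = 9.14667 / 2.74571 = 3.33125
The outcome is not rare, so the OR lies further from 1 than the RR.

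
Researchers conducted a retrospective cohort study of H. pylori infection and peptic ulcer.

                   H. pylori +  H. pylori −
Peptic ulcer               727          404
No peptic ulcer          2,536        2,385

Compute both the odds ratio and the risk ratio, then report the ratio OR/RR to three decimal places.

Reading the table with exposure as columns: a = 727 (H. pylori +, case), b = 2536 (H. pylori +, non-case), c = 404 (H. pylori −, case), d = 2385.
OR = (727·2385)/(2536·404) = 1733895/1024544 = 1.69236
Risk in exposed = 727/3263 = 0.22280; risk in unexposed = 404/2789 = 0.14485; RR = 1.53810
OR/RR = 1.69236 / 1.53810 = 1.10029
The outcome is not rare, so the OR lies further from 1 than the RR.

1.100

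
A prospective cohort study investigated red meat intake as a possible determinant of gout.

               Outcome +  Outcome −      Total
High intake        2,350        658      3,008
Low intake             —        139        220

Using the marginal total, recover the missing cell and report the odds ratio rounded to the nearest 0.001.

The missing cell is in the unexposed row: 220 − 139 = 81.
So a = 2350, b = 658, c = 81, d = 139.
OR = (a·d)/(b·c) = (2350 × 139) / (658 × 81) = 326650 / 53298 = 6.12875

6.129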